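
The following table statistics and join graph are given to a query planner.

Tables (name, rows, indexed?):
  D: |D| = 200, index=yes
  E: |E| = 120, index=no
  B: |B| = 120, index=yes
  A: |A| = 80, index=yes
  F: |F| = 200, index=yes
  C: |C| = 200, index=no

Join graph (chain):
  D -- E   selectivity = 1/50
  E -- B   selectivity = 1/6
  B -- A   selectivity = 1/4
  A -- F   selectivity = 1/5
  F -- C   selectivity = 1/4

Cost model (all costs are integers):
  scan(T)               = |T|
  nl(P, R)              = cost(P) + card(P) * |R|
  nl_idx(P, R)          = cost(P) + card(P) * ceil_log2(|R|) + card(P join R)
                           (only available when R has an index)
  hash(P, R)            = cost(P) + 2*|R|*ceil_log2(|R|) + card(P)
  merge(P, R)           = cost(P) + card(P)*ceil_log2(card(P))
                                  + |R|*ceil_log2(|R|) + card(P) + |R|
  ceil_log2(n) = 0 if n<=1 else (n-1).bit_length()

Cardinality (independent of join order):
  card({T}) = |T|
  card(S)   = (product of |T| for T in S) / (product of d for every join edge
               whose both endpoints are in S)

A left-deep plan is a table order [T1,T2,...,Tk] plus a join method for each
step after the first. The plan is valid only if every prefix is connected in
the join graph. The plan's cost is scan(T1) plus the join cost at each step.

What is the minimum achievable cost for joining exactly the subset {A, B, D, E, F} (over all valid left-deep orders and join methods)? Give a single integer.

209640

Selinger DP over subsets of {A,B,D,E,F}:
  {D}: scan cost=200, card=200
  {E}: scan cost=120, card=120
  {B}: scan cost=120, card=120
  {A}: scan cost=80, card=80
  {F}: scan cost=200, card=200
  {DE}: card=480; try (D,nl_idx)→1560, (E,hash)→2080, (D,merge)→2880, (E,merge)→2960, (D,hash)→3440, (D,nl)→24120 …(+1); best=1560 via (D,nl_idx)
  {BE}: card=2400; try (E,hash)→1920, (B,hash)→1920, (E,merge)→2040, (B,merge)→2040, (B,nl_idx)→3360, (E,nl)→14520 …(+1); best=1920 via (E,hash)
  {AB}: card=2400; try (A,hash)→1360, (B,merge)→1680, (A,merge)→1720, (B,hash)→1840, (B,nl_idx)→3040, (A,nl_idx)→3360 …(+2); best=1360 via (A,hash)
  {AF}: card=3200; try (A,hash)→1520, (F,merge)→2520, (A,merge)→2640, (F,hash)→3360, (F,nl_idx)→3920, (A,nl_idx)→4800 …(+2); best=1520 via (A,hash)
  {BDE}: card=9600; try (B,hash)→3720, (B,merge)→7320, (D,hash)→7520, (B,nl_idx)→14520, (D,nl_idx)→30720, (D,merge)→34920 …(+2); best=3720 via (B,hash)
  {ABE}: card=48000; try (E,hash)→5440, (A,hash)→5440, (E,merge)→33520, (A,merge)→33760, (A,nl_idx)→66720, (A,nl)→193920 …(+1); best=5440 via (E,hash)
  {ABF}: card=96000; try (B,hash)→6400, (F,hash)→6960, (F,merge)→34360, (B,merge)→44080, (F,nl_idx)→116560, (B,nl_idx)→119920 …(+2); best=6400 via (B,hash)
  {ABDE}: card=192000; try (A,hash)→14440, (D,hash)→56640, (A,merge)→148360, (A,nl_idx)→262920, (D,nl_idx)→581440, (A,nl)→771720 …(+2); best=14440 via (A,hash)
  {ABEF}: card=1920000; try (F,hash)→56640, (E,hash)→104080, (F,merge)→823240, (E,merge)→1735360, (F,nl_idx)→2309440, (F,nl)→9605440 …(+1); best=56640 via (F,hash)
  {ABDEF}: card=7680000; try (F,hash)→209640, (D,hash)→1979840, (F,merge)→3664240, (F,nl_idx)→9230440, (D,nl_idx)→23096640, (F,nl)→38414440 …(+2); best=209640 via (F,hash)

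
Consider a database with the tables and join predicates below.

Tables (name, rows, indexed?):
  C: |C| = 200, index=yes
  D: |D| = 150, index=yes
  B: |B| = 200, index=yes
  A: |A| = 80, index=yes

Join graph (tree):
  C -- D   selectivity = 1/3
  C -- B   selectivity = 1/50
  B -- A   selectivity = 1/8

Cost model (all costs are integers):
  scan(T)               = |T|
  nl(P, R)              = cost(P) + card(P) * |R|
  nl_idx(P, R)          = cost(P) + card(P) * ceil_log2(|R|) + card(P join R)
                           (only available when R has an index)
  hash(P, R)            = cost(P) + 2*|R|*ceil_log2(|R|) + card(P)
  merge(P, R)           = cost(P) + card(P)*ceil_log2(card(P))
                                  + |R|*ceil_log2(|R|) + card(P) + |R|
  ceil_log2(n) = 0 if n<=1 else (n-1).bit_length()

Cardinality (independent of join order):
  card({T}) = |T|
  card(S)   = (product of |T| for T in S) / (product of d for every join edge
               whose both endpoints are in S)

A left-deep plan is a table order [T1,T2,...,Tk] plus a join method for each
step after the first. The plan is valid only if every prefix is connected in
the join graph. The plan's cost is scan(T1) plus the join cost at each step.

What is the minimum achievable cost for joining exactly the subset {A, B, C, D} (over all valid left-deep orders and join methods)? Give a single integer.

14920

Selinger DP over subsets of {A,B,C,D}:
  {C}: scan cost=200, card=200
  {D}: scan cost=150, card=150
  {B}: scan cost=200, card=200
  {A}: scan cost=80, card=80
  {CD}: card=10000; try (D,hash)→2800, (C,merge)→3300, (D,merge)→3350, (C,hash)→3500, (C,nl_idx)→11350, (D,nl_idx)→11800 …(+2); best=2800 via (D,hash)
  {BC}: card=800; try (C,nl_idx)→2600, (B,nl_idx)→2600, (C,hash)→3600, (B,hash)→3600, (C,merge)→3800, (B,merge)→3800 …(+2); best=2600 via (C,nl_idx)
  {AB}: card=2000; try (A,hash)→1520, (B,merge)→2520, (A,merge)→2640, (B,nl_idx)→2720, (B,hash)→3360, (A,nl_idx)→3600 …(+2); best=1520 via (A,hash)
  {BCD}: card=40000; try (D,hash)→5800, (D,merge)→12750, (B,hash)→16000, (D,nl_idx)→49000, (D,nl)→122600, (B,nl_idx)→122800 …(+2); best=5800 via (D,hash)
  {ABC}: card=8000; try (A,hash)→4520, (C,hash)→6720, (A,merge)→12040, (A,nl_idx)→16200, (C,nl_idx)→25520, (C,merge)→27320 …(+2); best=4520 via (A,hash)
  {ABCD}: card=400000; try (D,hash)→14920, (A,hash)→46920, (D,merge)→117870, (D,nl_idx)→468520, (A,nl_idx)→685800, (A,merge)→686440 …(+2); best=14920 via (D,hash)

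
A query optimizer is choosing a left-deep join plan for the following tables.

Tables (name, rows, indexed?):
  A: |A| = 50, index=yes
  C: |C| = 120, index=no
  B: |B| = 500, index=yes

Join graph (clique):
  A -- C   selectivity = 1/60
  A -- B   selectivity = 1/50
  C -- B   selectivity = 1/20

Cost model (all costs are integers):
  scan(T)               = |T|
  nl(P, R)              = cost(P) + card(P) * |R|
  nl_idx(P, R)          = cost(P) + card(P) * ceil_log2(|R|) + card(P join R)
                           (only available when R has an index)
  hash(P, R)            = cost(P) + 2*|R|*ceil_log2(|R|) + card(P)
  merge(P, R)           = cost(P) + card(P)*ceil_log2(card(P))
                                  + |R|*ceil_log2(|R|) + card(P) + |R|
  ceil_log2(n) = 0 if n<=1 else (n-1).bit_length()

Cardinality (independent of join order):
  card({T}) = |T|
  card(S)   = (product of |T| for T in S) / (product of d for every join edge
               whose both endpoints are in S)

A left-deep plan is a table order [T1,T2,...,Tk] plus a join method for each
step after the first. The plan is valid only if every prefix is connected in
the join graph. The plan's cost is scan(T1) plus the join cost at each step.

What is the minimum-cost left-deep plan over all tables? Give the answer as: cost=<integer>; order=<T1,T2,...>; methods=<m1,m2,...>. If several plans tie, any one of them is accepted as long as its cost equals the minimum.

cost=1790; order=C,A,B; methods=hash,nl_idx

Selinger DP (subsets sized 1..n):
  {A}: scan cost=50, card=50
  {C}: scan cost=120, card=120
  {B}: scan cost=500, card=500
  {AC}: card=100; try (A,hash)→840, (A,nl_idx)→940, (C,merge)→1360, (A,merge)→1430, (C,hash)→1780, (C,nl)→6050 …(+1); best=840 via (A,hash)
  {AB}: card=500; try (B,nl_idx)→1000, (A,hash)→1600, (A,nl_idx)→4000, (B,merge)→5400, (A,merge)→5850, (B,hash)→9100 …(+2); best=1000 via (B,nl_idx)
  {BC}: card=3000; try (C,hash)→2680, (B,nl_idx)→4200, (B,merge)→6080, (C,merge)→6460, (B,hash)→9240, (B,nl)→60120 …(+1); best=2680 via (C,hash)
  {ABC}: card=50; try (B,nl_idx)→1790, (C,hash)→3180, (A,hash)→6280, (B,merge)→6640, (C,merge)→6960, (B,hash)→9940 …(+5); best=1790 via (B,nl_idx)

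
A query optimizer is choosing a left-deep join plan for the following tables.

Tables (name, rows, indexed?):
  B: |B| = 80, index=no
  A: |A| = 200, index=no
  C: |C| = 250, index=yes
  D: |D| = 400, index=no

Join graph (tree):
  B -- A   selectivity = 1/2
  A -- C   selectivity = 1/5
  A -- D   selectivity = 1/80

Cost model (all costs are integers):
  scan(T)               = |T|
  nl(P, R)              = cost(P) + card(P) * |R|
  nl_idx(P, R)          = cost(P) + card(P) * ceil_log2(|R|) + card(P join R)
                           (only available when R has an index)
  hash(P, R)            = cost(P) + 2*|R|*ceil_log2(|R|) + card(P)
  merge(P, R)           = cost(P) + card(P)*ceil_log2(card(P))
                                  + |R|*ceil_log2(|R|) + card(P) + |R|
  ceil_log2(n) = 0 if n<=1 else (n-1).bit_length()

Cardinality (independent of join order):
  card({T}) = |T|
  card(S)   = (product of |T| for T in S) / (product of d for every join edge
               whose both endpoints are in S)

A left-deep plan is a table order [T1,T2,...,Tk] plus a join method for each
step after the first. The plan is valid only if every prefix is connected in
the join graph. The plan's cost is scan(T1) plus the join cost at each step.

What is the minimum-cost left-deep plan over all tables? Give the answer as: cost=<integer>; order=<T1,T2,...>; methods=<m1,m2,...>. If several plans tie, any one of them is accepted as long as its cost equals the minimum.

Selinger DP (subsets sized 1..n):
  {B}: scan cost=80, card=80
  {A}: scan cost=200, card=200
  {C}: scan cost=250, card=250
  {D}: scan cost=400, card=400
  {AB}: card=8000; try (B,hash)→1520, (A,merge)→2520, (B,merge)→2640, (A,hash)→3360, (A,nl)→16080, (B,nl)→16200; best=1520 via (B,hash)
  {AC}: card=10000; try (A,hash)→3700, (C,merge)→4250, (A,merge)→4300, (C,hash)→4400, (C,nl_idx)→11800, (C,nl)→50200 …(+1); best=3700 via (A,hash)
  {AD}: card=1000; try (A,hash)→4000, (D,merge)→6000, (A,merge)→6200, (D,hash)→7600, (D,nl)→80200, (A,nl)→80400; best=4000 via (A,hash)
  {ABC}: card=400000; try (C,hash)→13520, (B,hash)→14820, (C,merge)→115770, (B,merge)→154340, (C,nl_idx)→465520, (B,nl)→803700 …(+1); best=13520 via (C,hash)
  {ABD}: card=40000; try (B,hash)→6120, (B,merge)→15640, (D,hash)→16720, (B,nl)→84000, (D,merge)→117520, (D,nl)→3201520; best=6120 via (B,hash)
  {ACD}: card=50000; try (C,hash)→9000, (C,merge)→17250, (D,hash)→20900, (C,nl_idx)→62000, (D,merge)→157700, (C,nl)→254000 …(+1); best=9000 via (C,hash)
  {ABCD}: card=2000000; try (C,hash)→50120, (B,hash)→60120, (D,hash)→420720, (C,merge)→688370, (B,merge)→859640, (C,nl_idx)→2326120 …(+4); best=50120 via (C,hash)

cost=50120; order=D,A,B,C; methods=hash,hash,hash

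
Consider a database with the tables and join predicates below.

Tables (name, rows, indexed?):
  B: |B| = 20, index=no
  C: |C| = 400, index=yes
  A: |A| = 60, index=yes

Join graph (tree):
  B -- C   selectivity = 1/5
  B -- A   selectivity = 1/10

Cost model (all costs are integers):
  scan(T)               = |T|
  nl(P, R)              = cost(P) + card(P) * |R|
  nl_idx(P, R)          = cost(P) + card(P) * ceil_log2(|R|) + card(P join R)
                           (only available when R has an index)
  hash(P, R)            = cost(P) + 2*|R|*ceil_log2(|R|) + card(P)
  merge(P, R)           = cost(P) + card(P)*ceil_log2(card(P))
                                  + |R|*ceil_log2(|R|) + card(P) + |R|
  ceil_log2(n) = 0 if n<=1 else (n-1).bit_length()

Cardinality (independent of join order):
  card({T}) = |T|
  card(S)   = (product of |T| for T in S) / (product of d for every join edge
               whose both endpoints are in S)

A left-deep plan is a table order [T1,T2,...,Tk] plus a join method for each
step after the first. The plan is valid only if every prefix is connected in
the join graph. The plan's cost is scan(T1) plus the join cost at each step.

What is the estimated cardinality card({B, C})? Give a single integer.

1600

Tables in S: B(20), C(400)
Edges inside S: B-C(d=5)
numerator = 20 * 400 = 8000
denominator = 5 = 5
card(S) = 8000 / 5 = 1600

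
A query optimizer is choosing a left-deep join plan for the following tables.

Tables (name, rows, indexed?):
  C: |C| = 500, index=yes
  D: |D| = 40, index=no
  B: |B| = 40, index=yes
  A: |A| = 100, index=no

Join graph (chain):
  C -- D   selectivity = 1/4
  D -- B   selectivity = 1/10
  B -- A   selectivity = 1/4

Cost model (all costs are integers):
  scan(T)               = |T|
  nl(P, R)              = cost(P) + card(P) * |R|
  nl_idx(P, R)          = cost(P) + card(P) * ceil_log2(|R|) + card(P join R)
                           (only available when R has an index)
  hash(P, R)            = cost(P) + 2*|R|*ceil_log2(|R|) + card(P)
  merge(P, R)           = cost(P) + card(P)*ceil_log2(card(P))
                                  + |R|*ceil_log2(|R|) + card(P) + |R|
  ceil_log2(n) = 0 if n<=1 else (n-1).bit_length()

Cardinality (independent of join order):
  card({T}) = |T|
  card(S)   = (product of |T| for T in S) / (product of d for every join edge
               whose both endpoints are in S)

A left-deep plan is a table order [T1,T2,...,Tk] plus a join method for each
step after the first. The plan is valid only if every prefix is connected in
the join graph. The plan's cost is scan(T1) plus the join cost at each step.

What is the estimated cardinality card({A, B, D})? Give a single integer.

4000

Tables in S: A(100), B(40), D(40)
Edges inside S: D-B(d=10), B-A(d=4)
numerator = 100 * 40 * 40 = 160000
denominator = 10 * 4 = 40
card(S) = 160000 / 40 = 4000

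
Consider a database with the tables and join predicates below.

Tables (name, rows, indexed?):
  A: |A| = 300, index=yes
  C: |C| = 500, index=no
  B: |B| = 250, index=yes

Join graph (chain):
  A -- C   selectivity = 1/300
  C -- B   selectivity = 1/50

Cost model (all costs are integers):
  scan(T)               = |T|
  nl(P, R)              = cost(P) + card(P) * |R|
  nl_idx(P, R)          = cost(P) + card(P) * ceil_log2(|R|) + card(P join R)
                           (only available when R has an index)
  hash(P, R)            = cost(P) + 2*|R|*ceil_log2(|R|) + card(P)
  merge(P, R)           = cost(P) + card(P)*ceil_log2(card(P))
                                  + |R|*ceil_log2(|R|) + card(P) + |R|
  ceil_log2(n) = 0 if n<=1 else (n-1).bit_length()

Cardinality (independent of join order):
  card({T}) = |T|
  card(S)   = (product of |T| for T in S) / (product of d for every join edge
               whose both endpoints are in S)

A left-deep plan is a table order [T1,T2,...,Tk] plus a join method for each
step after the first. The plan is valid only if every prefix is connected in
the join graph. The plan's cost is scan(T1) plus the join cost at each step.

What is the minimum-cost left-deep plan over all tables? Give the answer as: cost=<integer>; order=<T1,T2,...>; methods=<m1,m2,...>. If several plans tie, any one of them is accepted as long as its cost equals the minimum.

cost=10000; order=C,A,B; methods=nl_idx,hash

Selinger DP (subsets sized 1..n):
  {A}: scan cost=300, card=300
  {C}: scan cost=500, card=500
  {B}: scan cost=250, card=250
  {AC}: card=500; try (A,nl_idx)→5500, (A,hash)→6400, (C,merge)→8300, (A,merge)→8500, (C,hash)→9600, (C,nl)→150300 …(+1); best=5500 via (A,nl_idx)
  {BC}: card=2500; try (B,hash)→5000, (B,nl_idx)→7000, (C,merge)→7500, (B,merge)→7750, (C,hash)→9500, (C,nl)→125250 …(+1); best=5000 via (B,hash)
  {ABC}: card=2500; try (B,hash)→10000, (B,nl_idx)→12000, (B,merge)→12750, (A,hash)→12900, (A,nl_idx)→30000, (A,merge)→40500 …(+2); best=10000 via (B,hash)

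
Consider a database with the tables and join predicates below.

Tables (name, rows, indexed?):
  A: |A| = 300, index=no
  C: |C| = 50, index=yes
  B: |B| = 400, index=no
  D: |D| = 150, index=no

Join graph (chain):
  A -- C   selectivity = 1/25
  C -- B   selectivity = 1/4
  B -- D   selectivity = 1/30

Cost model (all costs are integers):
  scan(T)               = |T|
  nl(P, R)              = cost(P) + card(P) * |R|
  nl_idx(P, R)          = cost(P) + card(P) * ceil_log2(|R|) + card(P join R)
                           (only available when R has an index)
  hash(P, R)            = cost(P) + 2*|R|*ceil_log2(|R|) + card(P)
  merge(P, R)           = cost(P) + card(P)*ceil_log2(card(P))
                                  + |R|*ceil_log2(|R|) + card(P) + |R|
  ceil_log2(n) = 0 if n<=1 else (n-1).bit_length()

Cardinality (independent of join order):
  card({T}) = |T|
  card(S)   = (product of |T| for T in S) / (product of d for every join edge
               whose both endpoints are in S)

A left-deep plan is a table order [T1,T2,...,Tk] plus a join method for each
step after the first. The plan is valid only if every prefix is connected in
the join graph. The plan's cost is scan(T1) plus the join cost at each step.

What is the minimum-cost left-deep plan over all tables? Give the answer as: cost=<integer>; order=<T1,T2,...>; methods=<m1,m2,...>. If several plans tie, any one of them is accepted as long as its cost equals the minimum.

Selinger DP (subsets sized 1..n):
  {A}: scan cost=300, card=300
  {C}: scan cost=50, card=50
  {B}: scan cost=400, card=400
  {D}: scan cost=150, card=150
  {AC}: card=600; try (C,hash)→1200, (C,nl_idx)→2700, (A,merge)→3400, (C,merge)→3650, (A,hash)→5500, (A,nl)→15050 …(+1); best=1200 via (C,hash)
  {BC}: card=5000; try (C,hash)→1400, (B,merge)→4400, (C,merge)→4750, (B,hash)→7300, (C,nl_idx)→7800, (B,nl)→20050 …(+1); best=1400 via (C,hash)
  {BD}: card=2000; try (D,hash)→3200, (B,merge)→5500, (D,merge)→5750, (B,hash)→7500, (B,nl)→60150, (D,nl)→60400; best=3200 via (D,hash)
  {ABC}: card=60000; try (B,hash)→9000, (B,merge)→11800, (A,hash)→11800, (A,merge)→74400, (B,nl)→241200, (A,nl)→1501400; best=9000 via (B,hash)
  {BCD}: card=25000; try (C,hash)→5800, (D,hash)→8800, (C,merge)→27550, (C,nl_idx)→40200, (D,merge)→72750, (C,nl)→103200 …(+1); best=5800 via (C,hash)
  {ABCD}: card=300000; try (A,hash)→36200, (D,hash)→71400, (A,merge)→408800, (D,merge)→1030350, (A,nl)→7505800, (D,nl)→9009000; best=36200 via (A,hash)

cost=36200; order=B,D,C,A; methods=hash,hash,hash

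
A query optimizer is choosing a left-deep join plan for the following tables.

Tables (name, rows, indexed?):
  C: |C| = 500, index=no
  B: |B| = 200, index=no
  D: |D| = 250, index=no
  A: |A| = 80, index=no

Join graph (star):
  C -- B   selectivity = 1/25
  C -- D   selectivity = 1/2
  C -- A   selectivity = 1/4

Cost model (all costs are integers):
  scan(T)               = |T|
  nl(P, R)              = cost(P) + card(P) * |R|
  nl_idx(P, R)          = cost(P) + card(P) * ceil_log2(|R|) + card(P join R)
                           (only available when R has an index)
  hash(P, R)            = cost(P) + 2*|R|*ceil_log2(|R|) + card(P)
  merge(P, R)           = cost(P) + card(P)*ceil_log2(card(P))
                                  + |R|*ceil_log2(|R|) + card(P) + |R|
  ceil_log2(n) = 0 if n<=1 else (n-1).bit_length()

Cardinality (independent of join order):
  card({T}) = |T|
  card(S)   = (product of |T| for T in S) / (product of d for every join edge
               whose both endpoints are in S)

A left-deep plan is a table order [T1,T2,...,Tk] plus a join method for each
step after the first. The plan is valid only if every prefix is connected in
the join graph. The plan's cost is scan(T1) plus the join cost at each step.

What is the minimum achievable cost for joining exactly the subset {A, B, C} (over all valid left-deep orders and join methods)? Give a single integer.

9320

Selinger DP over subsets of {A,B,C}:
  {C}: scan cost=500, card=500
  {B}: scan cost=200, card=200
  {A}: scan cost=80, card=80
  {BC}: card=4000; try (B,hash)→4200, (C,merge)→7000, (B,merge)→7300, (C,hash)→9400, (C,nl)→100200, (B,nl)→100500; best=4200 via (B,hash)
  {AC}: card=10000; try (A,hash)→2120, (C,merge)→5720, (A,merge)→6140, (C,hash)→9160, (C,nl)→40080, (A,nl)→40500; best=2120 via (A,hash)
  {ABC}: card=80000; try (A,hash)→9320, (B,hash)→15320, (A,merge)→56840, (B,merge)→153920, (A,nl)→324200, (B,nl)→2002120; best=9320 via (A,hash)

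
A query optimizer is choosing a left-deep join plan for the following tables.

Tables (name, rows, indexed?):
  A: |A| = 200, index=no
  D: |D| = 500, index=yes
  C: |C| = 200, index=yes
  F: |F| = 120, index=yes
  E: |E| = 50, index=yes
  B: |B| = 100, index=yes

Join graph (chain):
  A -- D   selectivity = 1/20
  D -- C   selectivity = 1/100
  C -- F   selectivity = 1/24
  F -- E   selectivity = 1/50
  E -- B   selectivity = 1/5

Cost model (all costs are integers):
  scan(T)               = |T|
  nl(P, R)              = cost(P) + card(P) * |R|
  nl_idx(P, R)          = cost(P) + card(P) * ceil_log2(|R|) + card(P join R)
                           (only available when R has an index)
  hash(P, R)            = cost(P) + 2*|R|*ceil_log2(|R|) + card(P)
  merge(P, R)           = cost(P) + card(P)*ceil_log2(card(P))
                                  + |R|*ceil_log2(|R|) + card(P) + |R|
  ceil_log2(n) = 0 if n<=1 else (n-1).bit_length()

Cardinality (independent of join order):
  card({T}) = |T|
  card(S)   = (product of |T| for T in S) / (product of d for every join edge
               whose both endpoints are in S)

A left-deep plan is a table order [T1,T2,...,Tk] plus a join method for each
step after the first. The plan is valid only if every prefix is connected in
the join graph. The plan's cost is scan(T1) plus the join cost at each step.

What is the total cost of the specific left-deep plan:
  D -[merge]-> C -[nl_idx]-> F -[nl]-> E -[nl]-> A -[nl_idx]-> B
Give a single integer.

2619300

step 1: scan D: cost=500, card=500
step 2: join C via merge
    card(P join C) = 500*200/(100) = 1000
    cost = 500 + 500*9 + 200*8 + 500 + 200 = 7300
step 3: join F via nl_idx
    card(P join F) = 1000*120/(24) = 5000
    cost = 7300 + 1000*7 + 5000 = 19300
step 4: join E via nl
    card(P join E) = 5000*50/(50) = 5000
    cost = 19300 + 5000*50 = 269300
step 5: join A via nl
    card(P join A) = 5000*200/(20) = 50000
    cost = 269300 + 5000*200 = 1269300
step 6: join B via nl_idx
    card(P join B) = 50000*100/(5) = 1000000
    cost = 1269300 + 50000*7 + 1000000 = 2619300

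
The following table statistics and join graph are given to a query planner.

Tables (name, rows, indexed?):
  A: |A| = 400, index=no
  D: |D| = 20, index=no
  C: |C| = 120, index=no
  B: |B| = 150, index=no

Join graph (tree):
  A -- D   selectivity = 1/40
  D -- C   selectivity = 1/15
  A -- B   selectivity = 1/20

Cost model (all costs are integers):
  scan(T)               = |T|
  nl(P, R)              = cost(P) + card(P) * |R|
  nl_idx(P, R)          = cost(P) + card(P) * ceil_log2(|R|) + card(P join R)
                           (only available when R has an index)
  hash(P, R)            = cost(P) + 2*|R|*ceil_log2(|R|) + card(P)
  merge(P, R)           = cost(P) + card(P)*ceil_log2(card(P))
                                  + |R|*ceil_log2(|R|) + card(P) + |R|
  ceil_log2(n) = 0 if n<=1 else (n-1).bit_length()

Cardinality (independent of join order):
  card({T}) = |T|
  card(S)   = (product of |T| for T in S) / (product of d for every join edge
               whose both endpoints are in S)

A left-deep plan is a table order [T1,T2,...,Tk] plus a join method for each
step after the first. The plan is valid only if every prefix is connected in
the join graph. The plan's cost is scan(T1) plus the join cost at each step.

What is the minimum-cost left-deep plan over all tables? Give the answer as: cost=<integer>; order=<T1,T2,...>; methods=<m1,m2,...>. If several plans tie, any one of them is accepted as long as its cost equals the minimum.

cost=6780; order=A,D,B,C; methods=hash,hash,hash

Selinger DP (subsets sized 1..n):
  {A}: scan cost=400, card=400
  {D}: scan cost=20, card=20
  {C}: scan cost=120, card=120
  {B}: scan cost=150, card=150
  {AD}: card=200; try (D,hash)→1000, (A,merge)→4140, (D,merge)→4520, (A,hash)→7240, (A,nl)→8020, (D,nl)→8400; best=1000 via (D,hash)
  {AB}: card=3000; try (B,hash)→3200, (A,merge)→5500, (B,merge)→5750, (A,hash)→7500, (A,nl)→60150, (B,nl)→60400; best=3200 via (B,hash)
  {CD}: card=160; try (D,hash)→440, (C,merge)→1100, (D,merge)→1200, (C,hash)→1720, (C,nl)→2420, (D,nl)→2520; best=440 via (D,hash)
  {ACD}: card=1600; try (C,hash)→2880, (C,merge)→3760, (A,merge)→5880, (A,hash)→7800, (C,nl)→25000, (A,nl)→64440; best=2880 via (C,hash)
  {ABD}: card=1500; try (B,hash)→3600, (B,merge)→4150, (D,hash)→6400, (B,nl)→31000, (D,merge)→42320, (D,nl)→63200; best=3600 via (B,hash)
  {ABCD}: card=12000; try (C,hash)→6780, (B,hash)→6880, (C,merge)→22560, (B,merge)→23430, (C,nl)→183600, (B,nl)→242880; best=6780 via (C,hash)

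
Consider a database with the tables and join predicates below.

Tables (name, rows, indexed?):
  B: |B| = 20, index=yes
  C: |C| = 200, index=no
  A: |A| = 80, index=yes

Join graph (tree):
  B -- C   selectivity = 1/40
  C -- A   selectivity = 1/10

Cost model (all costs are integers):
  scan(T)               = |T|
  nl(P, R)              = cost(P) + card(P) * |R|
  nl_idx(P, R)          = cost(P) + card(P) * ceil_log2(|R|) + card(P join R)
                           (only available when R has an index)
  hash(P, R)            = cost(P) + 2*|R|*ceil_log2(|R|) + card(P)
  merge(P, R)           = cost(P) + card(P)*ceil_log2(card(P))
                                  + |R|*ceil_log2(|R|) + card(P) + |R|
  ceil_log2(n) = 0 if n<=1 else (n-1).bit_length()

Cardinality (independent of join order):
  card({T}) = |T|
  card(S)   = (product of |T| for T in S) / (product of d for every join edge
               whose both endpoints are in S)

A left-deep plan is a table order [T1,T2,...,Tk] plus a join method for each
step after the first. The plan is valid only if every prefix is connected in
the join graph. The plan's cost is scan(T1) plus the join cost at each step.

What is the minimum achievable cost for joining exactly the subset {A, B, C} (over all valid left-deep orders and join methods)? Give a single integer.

1820

Selinger DP over subsets of {A,B,C}:
  {B}: scan cost=20, card=20
  {C}: scan cost=200, card=200
  {A}: scan cost=80, card=80
  {BC}: card=100; try (B,hash)→600, (B,nl_idx)→1300, (C,merge)→1940, (B,merge)→2120, (C,hash)→3240, (C,nl)→4020 …(+1); best=600 via (B,hash)
  {AC}: card=1600; try (A,hash)→1520, (C,merge)→2520, (A,merge)→2640, (A,nl_idx)→3200, (C,hash)→3360, (C,nl)→16080 …(+1); best=1520 via (A,hash)
  {ABC}: card=800; try (A,hash)→1820, (A,merge)→2040, (A,nl_idx)→2100, (B,hash)→3320, (A,nl)→8600, (B,nl_idx)→10320 …(+2); best=1820 via (A,hash)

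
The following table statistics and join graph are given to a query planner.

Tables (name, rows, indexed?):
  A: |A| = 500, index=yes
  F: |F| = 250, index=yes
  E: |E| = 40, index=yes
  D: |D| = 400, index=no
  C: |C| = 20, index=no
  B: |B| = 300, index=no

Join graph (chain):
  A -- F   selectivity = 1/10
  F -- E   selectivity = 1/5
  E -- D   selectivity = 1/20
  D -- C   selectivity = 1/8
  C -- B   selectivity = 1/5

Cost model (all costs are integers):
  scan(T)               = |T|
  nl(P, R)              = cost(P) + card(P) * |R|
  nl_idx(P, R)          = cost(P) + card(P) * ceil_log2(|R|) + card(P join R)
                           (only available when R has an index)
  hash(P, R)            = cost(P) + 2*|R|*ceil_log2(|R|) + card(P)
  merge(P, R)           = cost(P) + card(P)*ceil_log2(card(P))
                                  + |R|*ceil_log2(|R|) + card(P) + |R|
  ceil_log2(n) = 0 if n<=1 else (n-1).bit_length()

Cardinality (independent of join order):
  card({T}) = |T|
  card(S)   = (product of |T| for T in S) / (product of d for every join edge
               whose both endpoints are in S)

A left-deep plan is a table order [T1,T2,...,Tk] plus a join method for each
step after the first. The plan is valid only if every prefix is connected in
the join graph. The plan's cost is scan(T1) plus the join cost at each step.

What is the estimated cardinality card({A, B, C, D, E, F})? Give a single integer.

Tables in S: A(500), B(300), C(20), D(400), E(40), F(250)
Edges inside S: A-F(d=10), F-E(d=5), E-D(d=20), D-C(d=8), C-B(d=5)
numerator = 500 * 300 * 20 * 400 * 40 * 250 = 12000000000000
denominator = 10 * 5 * 20 * 8 * 5 = 40000
card(S) = 12000000000000 / 40000 = 300000000

300000000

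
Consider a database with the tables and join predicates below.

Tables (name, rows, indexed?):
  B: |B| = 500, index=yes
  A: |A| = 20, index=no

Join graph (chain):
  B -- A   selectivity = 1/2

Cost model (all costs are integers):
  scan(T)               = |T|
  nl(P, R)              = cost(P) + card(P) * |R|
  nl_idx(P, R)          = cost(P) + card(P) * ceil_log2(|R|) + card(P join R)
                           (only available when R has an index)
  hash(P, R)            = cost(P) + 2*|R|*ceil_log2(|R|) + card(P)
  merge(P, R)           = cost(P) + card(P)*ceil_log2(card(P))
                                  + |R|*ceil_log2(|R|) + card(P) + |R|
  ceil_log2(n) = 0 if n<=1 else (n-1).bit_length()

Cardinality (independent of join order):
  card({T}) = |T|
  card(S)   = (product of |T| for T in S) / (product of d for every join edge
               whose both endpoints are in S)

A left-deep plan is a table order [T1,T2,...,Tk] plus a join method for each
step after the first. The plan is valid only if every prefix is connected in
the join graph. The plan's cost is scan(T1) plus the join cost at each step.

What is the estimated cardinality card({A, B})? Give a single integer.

5000

Tables in S: A(20), B(500)
Edges inside S: B-A(d=2)
numerator = 20 * 500 = 10000
denominator = 2 = 2
card(S) = 10000 / 2 = 5000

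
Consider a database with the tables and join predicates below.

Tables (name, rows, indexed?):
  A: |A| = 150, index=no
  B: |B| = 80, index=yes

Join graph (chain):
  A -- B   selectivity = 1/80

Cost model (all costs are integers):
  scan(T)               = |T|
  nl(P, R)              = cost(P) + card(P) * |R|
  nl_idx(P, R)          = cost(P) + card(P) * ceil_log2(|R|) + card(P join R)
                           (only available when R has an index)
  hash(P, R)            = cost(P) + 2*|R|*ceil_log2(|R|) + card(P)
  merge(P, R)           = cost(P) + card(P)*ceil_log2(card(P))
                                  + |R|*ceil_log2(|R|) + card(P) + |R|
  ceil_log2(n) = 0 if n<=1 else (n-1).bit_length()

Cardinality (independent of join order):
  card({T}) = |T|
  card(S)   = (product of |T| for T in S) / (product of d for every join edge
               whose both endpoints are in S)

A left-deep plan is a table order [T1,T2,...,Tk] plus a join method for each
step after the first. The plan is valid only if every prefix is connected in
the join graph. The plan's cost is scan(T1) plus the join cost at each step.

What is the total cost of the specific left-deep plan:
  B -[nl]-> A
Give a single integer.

step 1: scan B: cost=80, card=80
step 2: join A via nl
    card(P join A) = 80*150/(80) = 150
    cost = 80 + 80*150 = 12080

12080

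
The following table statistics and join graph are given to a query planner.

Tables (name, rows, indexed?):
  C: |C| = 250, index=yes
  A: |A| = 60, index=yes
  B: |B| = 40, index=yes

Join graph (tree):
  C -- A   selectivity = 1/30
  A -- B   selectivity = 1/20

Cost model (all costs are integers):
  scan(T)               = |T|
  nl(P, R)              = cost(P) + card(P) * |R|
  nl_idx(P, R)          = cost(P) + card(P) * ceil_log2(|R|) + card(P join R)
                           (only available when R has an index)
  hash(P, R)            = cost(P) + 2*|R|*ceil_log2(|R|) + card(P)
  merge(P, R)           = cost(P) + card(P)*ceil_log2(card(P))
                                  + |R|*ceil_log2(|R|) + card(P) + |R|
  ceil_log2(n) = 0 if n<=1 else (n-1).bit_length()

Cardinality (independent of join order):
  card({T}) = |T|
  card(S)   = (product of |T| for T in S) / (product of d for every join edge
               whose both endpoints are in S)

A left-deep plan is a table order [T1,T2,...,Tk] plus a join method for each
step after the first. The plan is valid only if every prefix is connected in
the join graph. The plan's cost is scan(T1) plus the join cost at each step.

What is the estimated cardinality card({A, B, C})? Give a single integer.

Tables in S: A(60), B(40), C(250)
Edges inside S: C-A(d=30), A-B(d=20)
numerator = 60 * 40 * 250 = 600000
denominator = 30 * 20 = 600
card(S) = 600000 / 600 = 1000

1000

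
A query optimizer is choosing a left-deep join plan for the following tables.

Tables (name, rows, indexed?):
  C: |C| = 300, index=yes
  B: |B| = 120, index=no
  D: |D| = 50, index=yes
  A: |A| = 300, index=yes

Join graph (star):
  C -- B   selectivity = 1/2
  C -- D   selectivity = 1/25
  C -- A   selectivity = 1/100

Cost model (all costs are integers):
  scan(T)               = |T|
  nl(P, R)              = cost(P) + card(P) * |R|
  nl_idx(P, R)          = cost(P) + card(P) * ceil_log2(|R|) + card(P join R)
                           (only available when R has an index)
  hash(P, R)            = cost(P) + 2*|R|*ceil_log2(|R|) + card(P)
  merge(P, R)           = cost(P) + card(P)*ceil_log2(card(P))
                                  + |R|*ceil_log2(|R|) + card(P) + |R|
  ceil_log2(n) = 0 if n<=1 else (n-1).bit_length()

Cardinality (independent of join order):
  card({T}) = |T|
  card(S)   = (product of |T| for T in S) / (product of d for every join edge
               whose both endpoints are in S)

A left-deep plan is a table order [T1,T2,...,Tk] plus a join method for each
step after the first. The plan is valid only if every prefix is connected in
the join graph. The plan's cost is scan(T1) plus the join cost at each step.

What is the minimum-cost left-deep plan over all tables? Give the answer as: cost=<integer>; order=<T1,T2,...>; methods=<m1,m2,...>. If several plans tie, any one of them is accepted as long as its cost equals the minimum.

Selinger DP (subsets sized 1..n):
  {C}: scan cost=300, card=300
  {B}: scan cost=120, card=120
  {D}: scan cost=50, card=50
  {A}: scan cost=300, card=300
  {BC}: card=18000; try (B,hash)→2280, (C,merge)→4080, (B,merge)→4260, (C,hash)→5640, (C,nl_idx)→19200, (C,nl)→36120 …(+1); best=2280 via (B,hash)
  {CD}: card=600; try (C,nl_idx)→1100, (D,hash)→1200, (D,nl_idx)→2700, (C,merge)→3400, (D,merge)→3650, (C,hash)→5500 …(+2); best=1100 via (C,nl_idx)
  {AC}: card=900; try (C,nl_idx)→3900, (A,nl_idx)→3900, (C,hash)→6000, (A,hash)→6000, (C,merge)→6300, (A,merge)→6300 …(+2); best=3900 via (C,nl_idx)
  {BCD}: card=36000; try (B,hash)→3380, (B,merge)→8660, (D,hash)→20880, (B,nl)→73100, (D,nl_idx)→146280, (D,merge)→290630 …(+1); best=3380 via (B,hash)
  {ABC}: card=54000; try (B,hash)→6480, (B,merge)→14760, (A,hash)→25680, (B,nl)→111900, (A,nl_idx)→218280, (A,merge)→293280 …(+1); best=6480 via (B,hash)
  {ACD}: card=1800; try (D,hash)→5400, (A,hash)→7100, (A,nl_idx)→8300, (A,merge)→10700, (D,nl_idx)→11100, (D,merge)→14150 …(+2); best=5400 via (D,hash)
  {ABCD}: card=108000; try (B,hash)→8880, (B,merge)→27960, (A,hash)→44780, (D,hash)→61080, (B,nl)→221400, (A,nl_idx)→435380 …(+5); best=8880 via (B,hash)

cost=8880; order=A,C,D,B; methods=nl_idx,hash,hash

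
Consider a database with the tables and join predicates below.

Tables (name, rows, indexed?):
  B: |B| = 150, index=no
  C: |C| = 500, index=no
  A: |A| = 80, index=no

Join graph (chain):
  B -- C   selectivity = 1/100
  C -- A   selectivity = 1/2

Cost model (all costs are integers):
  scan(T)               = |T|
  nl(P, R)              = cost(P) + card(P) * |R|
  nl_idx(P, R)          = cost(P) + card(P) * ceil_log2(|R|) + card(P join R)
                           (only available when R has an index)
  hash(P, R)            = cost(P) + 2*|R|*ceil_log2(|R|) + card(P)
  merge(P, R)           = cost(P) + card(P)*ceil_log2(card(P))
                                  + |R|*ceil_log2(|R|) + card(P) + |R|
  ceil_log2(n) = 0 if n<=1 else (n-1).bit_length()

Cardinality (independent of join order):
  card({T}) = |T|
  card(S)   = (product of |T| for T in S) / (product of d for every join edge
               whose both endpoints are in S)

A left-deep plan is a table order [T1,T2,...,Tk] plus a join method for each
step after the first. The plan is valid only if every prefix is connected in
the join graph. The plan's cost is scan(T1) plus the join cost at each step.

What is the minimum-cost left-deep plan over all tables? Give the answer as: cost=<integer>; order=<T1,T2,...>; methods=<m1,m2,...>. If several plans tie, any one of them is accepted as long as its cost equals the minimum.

cost=5270; order=C,B,A; methods=hash,hash

Selinger DP (subsets sized 1..n):
  {B}: scan cost=150, card=150
  {C}: scan cost=500, card=500
  {A}: scan cost=80, card=80
  {BC}: card=750; try (B,hash)→3400, (C,merge)→6500, (B,merge)→6850, (C,hash)→9300, (C,nl)→75150, (B,nl)→75500; best=3400 via (B,hash)
  {AC}: card=20000; try (A,hash)→2120, (C,merge)→5720, (A,merge)→6140, (C,hash)→9160, (C,nl)→40080, (A,nl)→40500; best=2120 via (A,hash)
  {ABC}: card=30000; try (A,hash)→5270, (A,merge)→12290, (B,hash)→24520, (A,nl)→63400, (B,merge)→323470, (B,nl)→3002120; best=5270 via (A,hash)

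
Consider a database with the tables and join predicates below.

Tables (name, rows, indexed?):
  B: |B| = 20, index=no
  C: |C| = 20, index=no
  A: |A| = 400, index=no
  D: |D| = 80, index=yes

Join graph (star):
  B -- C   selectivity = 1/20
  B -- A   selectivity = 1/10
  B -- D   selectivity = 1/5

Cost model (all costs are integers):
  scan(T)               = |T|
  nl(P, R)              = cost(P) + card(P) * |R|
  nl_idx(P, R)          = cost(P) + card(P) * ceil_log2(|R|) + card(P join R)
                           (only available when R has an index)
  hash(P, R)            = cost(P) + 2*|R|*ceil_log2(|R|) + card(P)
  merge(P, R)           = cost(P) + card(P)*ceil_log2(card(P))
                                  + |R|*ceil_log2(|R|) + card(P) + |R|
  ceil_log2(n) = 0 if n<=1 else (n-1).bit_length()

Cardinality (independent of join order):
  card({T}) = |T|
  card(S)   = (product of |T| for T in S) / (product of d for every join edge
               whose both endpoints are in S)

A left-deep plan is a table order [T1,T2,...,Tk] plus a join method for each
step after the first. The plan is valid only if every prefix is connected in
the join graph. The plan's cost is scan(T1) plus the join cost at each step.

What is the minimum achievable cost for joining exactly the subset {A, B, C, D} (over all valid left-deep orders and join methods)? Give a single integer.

Selinger DP over subsets of {A,B,C,D}:
  {B}: scan cost=20, card=20
  {C}: scan cost=20, card=20
  {A}: scan cost=400, card=400
  {D}: scan cost=80, card=80
  {BC}: card=20; try (C,hash)→240, (B,hash)→240, (C,merge)→260, (B,merge)→260, (C,nl)→420, (B,nl)→420; best=240 via (C,hash)
  {AB}: card=800; try (B,hash)→1000, (A,merge)→4140, (B,merge)→4520, (A,hash)→7240, (A,nl)→8020, (B,nl)→8400; best=1000 via (B,hash)
  {BD}: card=320; try (B,hash)→360, (D,nl_idx)→480, (D,merge)→780, (B,merge)→840, (D,hash)→1160, (D,nl)→1620 …(+1); best=360 via (B,hash)
  {ABC}: card=800; try (C,hash)→2000, (A,merge)→4360, (A,hash)→7460, (A,nl)→8240, (C,merge)→9920, (C,nl)→17000; best=2000 via (C,hash)
  {BCD}: card=320; try (D,nl_idx)→700, (C,hash)→880, (D,merge)→1000, (D,hash)→1380, (D,nl)→1840, (C,merge)→3680 …(+1); best=700 via (D,nl_idx)
  {ABD}: card=12800; try (D,hash)→2920, (A,merge)→7560, (A,hash)→7880, (D,merge)→10440, (D,nl_idx)→19400, (D,nl)→65000 …(+1); best=2920 via (D,hash)
  {ABCD}: card=12800; try (D,hash)→3920, (A,merge)→7900, (A,hash)→8220, (D,merge)→11440, (C,hash)→15920, (D,nl_idx)→20400 …(+4); best=3920 via (D,hash)

3920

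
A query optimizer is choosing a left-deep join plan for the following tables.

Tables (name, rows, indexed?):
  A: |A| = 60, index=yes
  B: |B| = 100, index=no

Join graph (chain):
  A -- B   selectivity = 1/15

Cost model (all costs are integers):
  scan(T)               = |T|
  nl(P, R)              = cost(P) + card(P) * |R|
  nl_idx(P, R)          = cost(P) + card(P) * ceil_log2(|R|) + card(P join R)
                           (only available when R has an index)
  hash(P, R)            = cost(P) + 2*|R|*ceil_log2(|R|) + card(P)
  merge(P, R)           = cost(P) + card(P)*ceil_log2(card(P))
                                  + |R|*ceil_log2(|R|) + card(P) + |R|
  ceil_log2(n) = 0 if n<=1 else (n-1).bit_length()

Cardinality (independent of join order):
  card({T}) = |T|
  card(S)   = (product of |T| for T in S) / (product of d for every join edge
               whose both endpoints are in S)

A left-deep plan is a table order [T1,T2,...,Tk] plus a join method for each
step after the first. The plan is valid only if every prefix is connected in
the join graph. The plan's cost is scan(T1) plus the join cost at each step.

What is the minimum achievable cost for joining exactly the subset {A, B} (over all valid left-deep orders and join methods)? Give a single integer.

Selinger DP over subsets of {A,B}:
  {A}: scan cost=60, card=60
  {B}: scan cost=100, card=100
  {AB}: card=400; try (A,hash)→920, (A,nl_idx)→1100, (B,merge)→1280, (A,merge)→1320, (B,hash)→1520, (B,nl)→6060 …(+1); best=920 via (A,hash)

920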